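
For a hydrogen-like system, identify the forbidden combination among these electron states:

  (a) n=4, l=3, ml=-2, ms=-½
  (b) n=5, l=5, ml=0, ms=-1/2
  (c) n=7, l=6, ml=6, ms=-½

(b) has l = 5 ≥ n = 5, violating 0 ≤ l ≤ n−1.
The remaining sets (a), (c) satisfy all four rules.

(b)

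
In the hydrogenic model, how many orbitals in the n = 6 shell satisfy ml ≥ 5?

1

Per l-value: l=5 → 1.
Total orbitals: 1.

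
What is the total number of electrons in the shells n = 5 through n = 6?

122

Shell n has n² orbitals: 5²=25 + 6²=36 = 61 orbitals.
Two spin states per orbital: 2 × 61 = 122 electrons.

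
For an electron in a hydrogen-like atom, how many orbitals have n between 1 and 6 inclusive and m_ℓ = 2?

10

Work shell by shell — for each n, count the (ℓ, m_ℓ) pairs that satisfy m_ℓ = 2:
n=3 → 1; n=4 → 2; n=5 → 3; n=6 → 4.
Total orbitals: 1 + 2 + 3 + 4 = 10.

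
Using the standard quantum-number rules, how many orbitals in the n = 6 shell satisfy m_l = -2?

With n = 6 the allowed l are 0, 1, …, 5.
Contributions: l=2 → 1; l=3 → 1; l=4 → 1; l=5 → 1.
Total orbitals: 1 + 1 + 1 + 1 = 4.

4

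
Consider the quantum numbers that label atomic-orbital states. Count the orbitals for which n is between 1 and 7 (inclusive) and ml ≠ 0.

Treat each shell separately and count matching orbitals:
n=2 → 2; n=3 → 6; n=4 → 12; n=5 → 20; n=6 → 30; n=7 → 42.
Total orbitals: 2 + 6 + 12 + 20 + 30 + 42 = 112.

112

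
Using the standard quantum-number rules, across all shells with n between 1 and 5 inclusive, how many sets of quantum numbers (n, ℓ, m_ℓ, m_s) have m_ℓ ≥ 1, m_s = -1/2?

Count contributing orbitals for each principal shell:
n=2 → 1; n=3 → 3; n=4 → 6; n=5 → 10.
Orbitals: 1 + 3 + 6 + 10 = 20. With m_s fixed to -1/2 there is one state per orbital, so 20 states.

20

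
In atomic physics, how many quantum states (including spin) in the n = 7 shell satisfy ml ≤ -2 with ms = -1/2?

With n = 7 the allowed l are 0, 1, …, 6.
Contributions: l=2 → 1; l=3 → 2; l=4 → 3; l=5 → 4; l=6 → 5.
Orbitals: 1 + 2 + 3 + 4 + 5 = 15. With ms fixed to a single value there is one state per orbital, giving 15 states.

15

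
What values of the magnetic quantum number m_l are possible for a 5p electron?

The 5p subshell has l = 1, and m_l takes every integer from −l to +l. With l = 1 that gives the 3 values -1, 0, 1.

-1, 0, 1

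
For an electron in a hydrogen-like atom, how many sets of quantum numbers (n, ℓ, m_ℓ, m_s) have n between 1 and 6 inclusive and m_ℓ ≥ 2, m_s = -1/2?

20

For each n in the range, tally the orbitals obeying m_ℓ ≥ 2:
n=3 → 1; n=4 → 3; n=5 → 6; n=6 → 10.
Orbitals: 1 + 3 + 6 + 10 = 20. With m_s fixed to -1/2 there is one state per orbital, so 20 states.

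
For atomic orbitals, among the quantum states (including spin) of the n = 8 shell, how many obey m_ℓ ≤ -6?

6

For n = 8, ℓ ranges over 0 … 7.
Orbitals with m_ℓ ≤ -6, by ℓ: ℓ=6 → 1; ℓ=7 → 2.
Orbitals: 1 + 2 = 3. Each orbital carries two spin states, so 3 × 2 = 6 states.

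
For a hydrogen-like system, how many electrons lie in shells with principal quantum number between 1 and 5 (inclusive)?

110

Shell n has n² orbitals: 1²=1 + 2²=4 + 3²=9 + 4²=16 + 5²=25 = 55 orbitals.
Two spin states per orbital: 2 × 55 = 110 electrons.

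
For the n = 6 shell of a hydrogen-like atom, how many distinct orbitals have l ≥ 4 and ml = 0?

With n = 6 the allowed l are 0, 1, …, 5.
Orbitals with l ≥ 4 and ml = 0, by l: l=4 → 1; l=5 → 1.
Total orbitals: 1 + 1 = 2.

2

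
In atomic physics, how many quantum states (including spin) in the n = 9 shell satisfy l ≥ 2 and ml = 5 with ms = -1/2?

The n = 9 shell has l = 0 through 8; check each.
The (l, ml) pairs meeting l ≥ 2 and ml = 5 give: l=5 → 1; l=6 → 1; l=7 → 1; l=8 → 1.
Orbitals: 1 + 1 + 1 + 1 = 4. With ms fixed to a single value there is one state per orbital, giving 4 states.

4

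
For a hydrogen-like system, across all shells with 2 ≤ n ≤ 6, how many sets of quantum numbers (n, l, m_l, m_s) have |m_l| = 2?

40

Count contributing orbitals for each principal shell:
n=3 → 2; n=4 → 4; n=5 → 6; n=6 → 8.
Orbitals: 2 + 4 + 6 + 8 = 20. Including both spin states (m_s = ±1/2) gives 2 × 20 = 40 states.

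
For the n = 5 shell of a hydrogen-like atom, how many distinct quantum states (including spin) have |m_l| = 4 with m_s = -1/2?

2

The n = 5 shell has l = 0 through 4; check each.
Orbitals with |m_l| = 4, by l: l=4 → 2.
Orbitals: 2. With m_s fixed to a single value there is one state per orbital, giving 2 states.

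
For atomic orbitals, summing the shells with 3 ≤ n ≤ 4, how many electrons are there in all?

Shell n has n² orbitals: 3²=9 + 4²=16 = 25 orbitals.
Two spin states per orbital: 2 × 25 = 50 electrons.

50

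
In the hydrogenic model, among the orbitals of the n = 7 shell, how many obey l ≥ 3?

For n = 7, l ranges over 0 … 6.
Orbitals with l ≥ 3, by l: l=3 → 7; l=4 → 9; l=5 → 11; l=6 → 13.
Total orbitals: 7 + 9 + 11 + 13 = 40.

40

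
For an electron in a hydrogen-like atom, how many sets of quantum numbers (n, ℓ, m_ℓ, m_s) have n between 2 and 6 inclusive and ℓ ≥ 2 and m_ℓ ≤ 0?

Work shell by shell — for each n, count the (ℓ, m_ℓ) pairs that satisfy ℓ ≥ 2 and m_ℓ ≤ 0:
n=3 → 3; n=4 → 7; n=5 → 12; n=6 → 18.
Orbitals: 3 + 7 + 12 + 18 = 40. Including both spin states (m_s = ±1/2) gives 2 × 40 = 80 states.

80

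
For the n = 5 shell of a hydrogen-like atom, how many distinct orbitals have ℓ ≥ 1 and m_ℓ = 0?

4

The n = 5 shell has ℓ = 0 through 4; check each.
The (ℓ, m_ℓ) pairs meeting ℓ ≥ 1 and m_ℓ = 0 give: ℓ=1 → 1; ℓ=2 → 1; ℓ=3 → 1; ℓ=4 → 1.
Total orbitals: 1 + 1 + 1 + 1 = 4.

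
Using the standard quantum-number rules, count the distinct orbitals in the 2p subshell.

A subshell has 2l+1 orbitals; with l = 1, that's 3.

3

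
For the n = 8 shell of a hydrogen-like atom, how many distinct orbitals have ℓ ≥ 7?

15

For n = 8, ℓ ranges over 0 … 7.
Per ℓ-value: ℓ=7 → 15.
Total orbitals: 15.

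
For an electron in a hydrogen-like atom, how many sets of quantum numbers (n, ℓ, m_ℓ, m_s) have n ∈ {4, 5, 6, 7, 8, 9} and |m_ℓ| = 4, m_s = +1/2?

For each n in the range, tally the orbitals obeying |m_ℓ| = 4:
n=5 → 2; n=6 → 4; n=7 → 6; n=8 → 8; n=9 → 10.
Orbitals: 2 + 4 + 6 + 8 + 10 = 30. With m_s fixed to +1/2 there is one state per orbital, so 30 states.

30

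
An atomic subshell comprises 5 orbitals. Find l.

2l+1 = 5 gives l = 2.

l = 2 (d)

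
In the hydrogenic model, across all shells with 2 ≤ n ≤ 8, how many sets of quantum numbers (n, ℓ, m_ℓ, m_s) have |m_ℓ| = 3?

60

Count contributing orbitals for each principal shell:
n=4 → 2; n=5 → 4; n=6 → 6; n=7 → 8; n=8 → 10.
Orbitals: 2 + 4 + 6 + 8 + 10 = 30. Including both spin states (m_s = ±1/2) gives 2 × 30 = 60 states.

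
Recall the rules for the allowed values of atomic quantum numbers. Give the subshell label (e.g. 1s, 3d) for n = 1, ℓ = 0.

1s

ℓ = 0 corresponds to the letter 's', so the subshell is 1s.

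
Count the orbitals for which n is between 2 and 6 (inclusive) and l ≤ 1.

Count contributing orbitals for each principal shell:
n=2 → 4; n=3 → 4; n=4 → 4; n=5 → 4; n=6 → 4.
Total orbitals: 4 + 4 + 4 + 4 + 4 = 20.

20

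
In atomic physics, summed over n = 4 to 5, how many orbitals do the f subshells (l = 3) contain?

An f subshell (l = 3) exists for every n ≥ 4, so shells n = 4, 5 each contribute one — 2 subshells.
Since each f subshell has 2·3+1 = 7 orbitals, the total is 2 × 7 = 14.

14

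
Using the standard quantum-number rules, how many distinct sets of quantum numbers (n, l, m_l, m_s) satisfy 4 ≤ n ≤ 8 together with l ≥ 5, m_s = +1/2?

74

Per-shell orbital counts meeting the constraint:
n=6 → 11; n=7 → 24; n=8 → 39.
Orbitals: 11 + 24 + 39 = 74. With m_s fixed to +1/2 there is one state per orbital, so 74 states.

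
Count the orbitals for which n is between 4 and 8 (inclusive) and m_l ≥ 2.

55

Go shell by shell, enumerating (l, m_l) with m_l ≥ 2:
n=4 → 3; n=5 → 6; n=6 → 10; n=7 → 15; n=8 → 21.
Total orbitals: 3 + 6 + 10 + 15 + 21 = 55.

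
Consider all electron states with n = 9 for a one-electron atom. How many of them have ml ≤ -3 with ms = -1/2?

The n = 9 shell has l = 0 through 8; check each.
Per l-value: l=3 → 1; l=4 → 2; l=5 → 3; l=6 → 4; l=7 → 5; l=8 → 6.
Orbitals: 1 + 2 + 3 + 4 + 5 + 6 = 21. With ms fixed to a single value there is one state per orbital, giving 21 states.

21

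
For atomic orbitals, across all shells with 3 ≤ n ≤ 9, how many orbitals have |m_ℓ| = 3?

Work shell by shell — for each n, count the (ℓ, m_ℓ) pairs that satisfy |m_ℓ| = 3:
n=4 → 2; n=5 → 4; n=6 → 6; n=7 → 8; n=8 → 10; n=9 → 12.
Total orbitals: 2 + 4 + 6 + 8 + 10 + 12 = 42.

42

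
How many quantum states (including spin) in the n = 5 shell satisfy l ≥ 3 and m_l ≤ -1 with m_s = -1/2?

7

With n = 5 the allowed l are 0, 1, …, 4.
Contributions: l=3 → 3; l=4 → 4.
Orbitals: 3 + 4 = 7. With m_s fixed to a single value there is one state per orbital, giving 7 states.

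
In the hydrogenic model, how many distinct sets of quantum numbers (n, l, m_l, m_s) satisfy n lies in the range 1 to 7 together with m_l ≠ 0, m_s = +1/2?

112

Per-shell orbital counts meeting the constraint:
n=2 → 2; n=3 → 6; n=4 → 12; n=5 → 20; n=6 → 30; n=7 → 42.
Orbitals: 2 + 6 + 12 + 20 + 30 + 42 = 112. With m_s fixed to +1/2 there is one state per orbital, so 112 states.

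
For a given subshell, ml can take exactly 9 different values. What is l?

l = 4

ml ranges over 2l+1 integers, so 2l+1 = 9 ⇒ l = 4.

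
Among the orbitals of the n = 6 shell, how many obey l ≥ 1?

35

The (l, m_l) pairs meeting l ≥ 1 give: l=1 → 3; l=2 → 5; l=3 → 7; l=4 → 9; l=5 → 11.
Total orbitals: 3 + 5 + 7 + 9 + 11 = 35.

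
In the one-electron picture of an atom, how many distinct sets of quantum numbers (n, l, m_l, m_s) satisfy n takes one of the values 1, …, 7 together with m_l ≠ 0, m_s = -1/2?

Count contributing orbitals for each principal shell:
n=2 → 2; n=3 → 6; n=4 → 12; n=5 → 20; n=6 → 30; n=7 → 42.
Orbitals: 2 + 6 + 12 + 20 + 30 + 42 = 112. With m_s fixed to -1/2 there is one state per orbital, so 112 states.

112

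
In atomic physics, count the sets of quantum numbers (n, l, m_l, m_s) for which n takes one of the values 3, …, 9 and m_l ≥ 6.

20

Per-shell orbital counts meeting the constraint:
n=7 → 1; n=8 → 3; n=9 → 6.
Orbitals: 1 + 3 + 6 = 10. Including both spin states (m_s = ±1/2) gives 2 × 10 = 20 states.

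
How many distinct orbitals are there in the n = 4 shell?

The n = 4 shell contains n² = 4² = 16 orbitals.

16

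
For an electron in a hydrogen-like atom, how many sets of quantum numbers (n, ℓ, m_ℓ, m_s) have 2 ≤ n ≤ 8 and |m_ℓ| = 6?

12

Treat each shell separately and count matching orbitals:
n=7 → 2; n=8 → 4.
Orbitals: 2 + 4 = 6. Including both spin states (m_s = ±1/2) gives 2 × 6 = 12 states.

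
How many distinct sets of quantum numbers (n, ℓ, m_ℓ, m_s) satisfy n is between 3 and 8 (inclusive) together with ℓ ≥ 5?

148

For each n in the range, tally the orbitals obeying ℓ ≥ 5:
n=6 → 11; n=7 → 24; n=8 → 39.
Orbitals: 11 + 24 + 39 = 74. Including both spin states (m_s = ±1/2) gives 2 × 74 = 148 states.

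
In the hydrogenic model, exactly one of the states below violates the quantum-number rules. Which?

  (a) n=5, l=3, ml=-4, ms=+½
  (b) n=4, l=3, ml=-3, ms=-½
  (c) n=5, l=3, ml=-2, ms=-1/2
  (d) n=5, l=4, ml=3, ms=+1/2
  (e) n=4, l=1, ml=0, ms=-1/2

(a)

(a) has |ml| = 4 > l = 3, violating −l ≤ ml ≤ l.
The remaining sets (b), (c), (d), (e) satisfy all four rules.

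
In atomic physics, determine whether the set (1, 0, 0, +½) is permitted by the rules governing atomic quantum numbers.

n = 1 is a positive integer. ℓ = 0 satisfies 0 ≤ ℓ ≤ n−1 = 0. m_ℓ = 0 lies in the range −ℓ … +ℓ (here 0). m_s = +1/2 is one of ±1/2.
All four constraints are satisfied.

Allowed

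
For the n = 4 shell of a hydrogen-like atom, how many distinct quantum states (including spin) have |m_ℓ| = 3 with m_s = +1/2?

2

The n = 4 shell has ℓ = 0 through 3; check each.
Orbitals with |m_ℓ| = 3, by ℓ: ℓ=3 → 2.
Orbitals: 2. With m_s fixed to a single value there is one state per orbital, giving 2 states.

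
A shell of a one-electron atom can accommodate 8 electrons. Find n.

n = 2

2n² = 8 ⇒ n² = 4 ⇒ n = 2.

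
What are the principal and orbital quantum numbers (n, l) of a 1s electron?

The leading integer gives n = 1; the letter 's' means l = 0.

n = 1, l = 0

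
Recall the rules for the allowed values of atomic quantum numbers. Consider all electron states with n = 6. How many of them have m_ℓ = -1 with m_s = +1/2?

Go through ℓ = 0, …, 5 (the values permitted for n = 6).
The (ℓ, m_ℓ) pairs meeting m_ℓ = -1 give: ℓ=1 → 1; ℓ=2 → 1; ℓ=3 → 1; ℓ=4 → 1; ℓ=5 → 1.
Orbitals: 1 + 1 + 1 + 1 + 1 = 5. With m_s fixed to a single value there is one state per orbital, giving 5 states.

5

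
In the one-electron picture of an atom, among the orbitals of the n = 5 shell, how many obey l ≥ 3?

With n = 5 the allowed l are 0, 1, …, 4.
Orbitals with l ≥ 3, by l: l=3 → 7; l=4 → 9.
Total orbitals: 7 + 9 = 16.

16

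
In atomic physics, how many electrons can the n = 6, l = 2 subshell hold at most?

10

A subshell with l = 2 has 2l+1 = 5 orbitals, each holding 2 electrons (spin ±1/2), so 5 × 2 = 10.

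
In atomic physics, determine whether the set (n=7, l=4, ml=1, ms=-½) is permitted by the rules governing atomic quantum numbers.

n = 7 is a positive integer. l = 4 satisfies 0 ≤ l ≤ n−1 = 6. ml = 1 lies in the range −l … +l (here −4 … 4). ms = -1/2 is one of ±1/2.
All four constraints are satisfied.

Allowed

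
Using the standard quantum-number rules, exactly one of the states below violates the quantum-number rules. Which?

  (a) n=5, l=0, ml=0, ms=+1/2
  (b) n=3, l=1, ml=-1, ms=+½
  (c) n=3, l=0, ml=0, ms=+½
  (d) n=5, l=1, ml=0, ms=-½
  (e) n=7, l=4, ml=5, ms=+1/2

(e) has |ml| = 5 > l = 4, violating −l ≤ ml ≤ l.
The remaining sets (a), (b), (c), (d) satisfy all four rules.

(e)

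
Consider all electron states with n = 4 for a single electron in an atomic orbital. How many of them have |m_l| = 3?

4

Go through l = 0, …, 3 (the values permitted for n = 4).
Per l-value: l=3 → 2.
Orbitals: 2. Each orbital carries two spin states, so 2 × 2 = 4 states.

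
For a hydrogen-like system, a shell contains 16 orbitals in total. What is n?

n = 4

n² = 16 ⇒ n = 4.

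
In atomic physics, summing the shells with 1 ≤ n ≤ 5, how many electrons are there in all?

Shell n has n² orbitals: 1²=1 + 2²=4 + 3²=9 + 4²=16 + 5²=25 = 55 orbitals.
Two spin states per orbital: 2 × 55 = 110 electrons.

110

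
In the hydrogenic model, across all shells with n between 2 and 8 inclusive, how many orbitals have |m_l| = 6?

Treat each shell separately and count matching orbitals:
n=7 → 2; n=8 → 4.
Total orbitals: 2 + 4 = 6.

6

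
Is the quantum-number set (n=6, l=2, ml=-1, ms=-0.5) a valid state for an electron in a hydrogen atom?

n = 6 is a positive integer. l = 2 satisfies 0 ≤ l ≤ n−1 = 5. ml = -1 lies in the range −l … +l (here −2 … 2). ms = -1/2 is one of ±1/2.
All four constraints are satisfied.

Yes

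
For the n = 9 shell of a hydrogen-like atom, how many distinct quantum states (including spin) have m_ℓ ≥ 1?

72

The n = 9 shell has ℓ = 0 through 8; check each.
Orbitals with m_ℓ ≥ 1, by ℓ: ℓ=1 → 1; ℓ=2 → 2; ℓ=3 → 3; ℓ=4 → 4; ℓ=5 → 5; ℓ=6 → 6; ℓ=7 → 7; ℓ=8 → 8.
Orbitals: 1 + 2 + 3 + 4 + 5 + 6 + 7 + 8 = 36. Each orbital carries two spin states, so 36 × 2 = 72 states.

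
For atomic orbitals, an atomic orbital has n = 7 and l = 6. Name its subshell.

7i

l = 6 corresponds to the letter 'i', so the subshell is 7i.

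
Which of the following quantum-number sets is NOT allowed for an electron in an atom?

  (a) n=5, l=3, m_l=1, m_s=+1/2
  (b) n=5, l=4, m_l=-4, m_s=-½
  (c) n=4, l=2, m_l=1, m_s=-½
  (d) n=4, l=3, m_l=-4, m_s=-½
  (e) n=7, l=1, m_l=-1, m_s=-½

(d)

(d) has |m_l| = 4 > l = 3, violating −l ≤ m_l ≤ l.
The remaining sets (a), (b), (c), (e) satisfy all four rules.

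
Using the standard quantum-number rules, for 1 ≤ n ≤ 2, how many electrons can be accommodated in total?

10

Total orbitals = 1² + 2² = 5. Doubling for spin gives 10 electrons.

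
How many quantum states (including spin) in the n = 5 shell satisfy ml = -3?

4

Go through l = 0, …, 4 (the values permitted for n = 5).
Orbitals with ml = -3, by l: l=3 → 1; l=4 → 1.
Orbitals: 1 + 1 = 2. Each orbital carries two spin states, so 2 × 2 = 4 states.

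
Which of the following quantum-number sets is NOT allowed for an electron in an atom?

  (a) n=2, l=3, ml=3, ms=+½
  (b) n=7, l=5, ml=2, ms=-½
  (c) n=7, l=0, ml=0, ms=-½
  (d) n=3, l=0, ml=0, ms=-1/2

(a) has l = 3 ≥ n = 2, violating 0 ≤ l ≤ n−1.
The remaining sets (b), (c), (d) satisfy all four rules.

(a)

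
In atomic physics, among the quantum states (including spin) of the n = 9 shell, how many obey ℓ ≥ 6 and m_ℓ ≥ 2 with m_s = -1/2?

18

The n = 9 shell has ℓ = 0 through 8; check each.
Orbitals with ℓ ≥ 6 and m_ℓ ≥ 2, by ℓ: ℓ=6 → 5; ℓ=7 → 6; ℓ=8 → 7.
Orbitals: 5 + 6 + 7 = 18. With m_s fixed to a single value there is one state per orbital, giving 18 states.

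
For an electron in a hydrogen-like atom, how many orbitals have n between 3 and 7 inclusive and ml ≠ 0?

Work shell by shell — for each n, count the (l, ml) pairs that satisfy ml ≠ 0:
n=3 → 6; n=4 → 12; n=5 → 20; n=6 → 30; n=7 → 42.
Total orbitals: 6 + 12 + 20 + 30 + 42 = 110.

110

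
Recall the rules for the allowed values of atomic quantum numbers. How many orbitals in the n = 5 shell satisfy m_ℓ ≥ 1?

With n = 5 the allowed ℓ are 0, 1, …, 4.
Per ℓ-value: ℓ=1 → 1; ℓ=2 → 2; ℓ=3 → 3; ℓ=4 → 4.
Total orbitals: 1 + 2 + 3 + 4 = 10.

10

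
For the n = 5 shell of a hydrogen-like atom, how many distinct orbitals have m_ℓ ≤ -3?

Orbitals with m_ℓ ≤ -3, by ℓ: ℓ=3 → 1; ℓ=4 → 2.
Total orbitals: 1 + 2 = 3.

3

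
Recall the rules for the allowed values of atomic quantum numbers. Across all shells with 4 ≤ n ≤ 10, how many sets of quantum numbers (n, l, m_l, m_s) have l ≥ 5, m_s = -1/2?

205

Per-shell orbital counts meeting the constraint:
n=6 → 11; n=7 → 24; n=8 → 39; n=9 → 56; n=10 → 75.
Orbitals: 11 + 24 + 39 + 56 + 75 = 205. With m_s fixed to -1/2 there is one state per orbital, so 205 states.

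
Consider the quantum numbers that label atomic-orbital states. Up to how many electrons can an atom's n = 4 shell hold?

A shell holds 2n² electrons: 2 × 4² = 2 × 16 = 32.

32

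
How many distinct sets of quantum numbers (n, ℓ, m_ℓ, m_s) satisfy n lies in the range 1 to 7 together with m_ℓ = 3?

20

For each n in the range, tally the orbitals obeying m_ℓ = 3:
n=4 → 1; n=5 → 2; n=6 → 3; n=7 → 4.
Orbitals: 1 + 2 + 3 + 4 = 10. Including both spin states (m_s = ±1/2) gives 2 × 10 = 20 states.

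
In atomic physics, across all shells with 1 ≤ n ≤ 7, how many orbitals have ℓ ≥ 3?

90

Per-shell orbital counts meeting the constraint:
n=4 → 7; n=5 → 16; n=6 → 27; n=7 → 40.
Total orbitals: 7 + 16 + 27 + 40 = 90.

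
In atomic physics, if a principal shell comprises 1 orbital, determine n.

n² = 1 ⇒ n = 1.

n = 1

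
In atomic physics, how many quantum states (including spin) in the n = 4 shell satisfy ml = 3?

The n = 4 shell has l = 0 through 3; check each.
Per l-value: l=3 → 1.
Orbitals: 1. Each orbital carries two spin states, so 1 × 2 = 2 states.

2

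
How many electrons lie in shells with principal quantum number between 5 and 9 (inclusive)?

510

Shell n has n² orbitals: 5²=25 + 6²=36 + 7²=49 + 8²=64 + 9²=81 = 255 orbitals.
Two spin states per orbital: 2 × 255 = 510 electrons.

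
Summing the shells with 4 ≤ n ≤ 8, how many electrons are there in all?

Shell n has n² orbitals: 4²=16 + 5²=25 + 6²=36 + 7²=49 + 8²=64 = 190 orbitals.
Two spin states per orbital: 2 × 190 = 380 electrons.

380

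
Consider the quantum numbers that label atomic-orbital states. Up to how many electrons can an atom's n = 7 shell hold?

98

A shell holds 2n² electrons: 2 × 7² = 2 × 49 = 98.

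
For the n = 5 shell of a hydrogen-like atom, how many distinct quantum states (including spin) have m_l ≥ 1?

20

Orbitals with m_l ≥ 1, by l: l=1 → 1; l=2 → 2; l=3 → 3; l=4 → 4.
Orbitals: 1 + 2 + 3 + 4 = 10. Each orbital carries two spin states, so 10 × 2 = 20 states.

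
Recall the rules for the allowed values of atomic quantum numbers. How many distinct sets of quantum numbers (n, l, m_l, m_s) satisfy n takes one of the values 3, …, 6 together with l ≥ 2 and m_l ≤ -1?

Per-shell orbital counts meeting the constraint:
n=3 → 2; n=4 → 5; n=5 → 9; n=6 → 14.
Orbitals: 2 + 5 + 9 + 14 = 30. Including both spin states (m_s = ±1/2) gives 2 × 30 = 60 states.

60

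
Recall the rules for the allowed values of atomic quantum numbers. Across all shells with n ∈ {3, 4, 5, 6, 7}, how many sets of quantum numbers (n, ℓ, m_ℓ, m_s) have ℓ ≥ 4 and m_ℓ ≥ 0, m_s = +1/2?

34

Treat each shell separately and count matching orbitals:
n=5 → 5; n=6 → 11; n=7 → 18.
Orbitals: 5 + 11 + 18 = 34. With m_s fixed to +1/2 there is one state per orbital, so 34 states.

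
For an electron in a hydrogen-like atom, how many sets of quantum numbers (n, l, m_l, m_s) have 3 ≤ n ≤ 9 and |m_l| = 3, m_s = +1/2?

42

Treat each shell separately and count matching orbitals:
n=4 → 2; n=5 → 4; n=6 → 6; n=7 → 8; n=8 → 10; n=9 → 12.
Orbitals: 2 + 4 + 6 + 8 + 10 + 12 = 42. With m_s fixed to +1/2 there is one state per orbital, so 42 states.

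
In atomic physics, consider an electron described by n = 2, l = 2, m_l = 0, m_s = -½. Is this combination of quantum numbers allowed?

Invalid

The orbital quantum number must satisfy 0 ≤ l ≤ n−1. With n = 2 the allowed l values are 0, 1, so l = 2 is out of range.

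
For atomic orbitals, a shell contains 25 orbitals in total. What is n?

n = 5

n² = 25 ⇒ n = 5.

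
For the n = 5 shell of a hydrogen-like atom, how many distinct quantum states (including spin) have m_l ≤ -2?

12

Go through l = 0, …, 4 (the values permitted for n = 5).
Per l-value: l=2 → 1; l=3 → 2; l=4 → 3.
Orbitals: 1 + 2 + 3 = 6. Each orbital carries two spin states, so 6 × 2 = 12 states.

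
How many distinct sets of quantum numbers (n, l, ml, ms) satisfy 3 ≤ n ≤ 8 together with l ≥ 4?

220

Treat each shell separately and count matching orbitals:
n=5 → 9; n=6 → 20; n=7 → 33; n=8 → 48.
Orbitals: 9 + 20 + 33 + 48 = 110. Including both spin states (ms = ±1/2) gives 2 × 110 = 220 states.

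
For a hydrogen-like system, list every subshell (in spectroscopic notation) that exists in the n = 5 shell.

For n = 5, l runs from 0 to 4. In spectroscopic notation l = 0,1,2,… ↔ s,p,d,f,g,h,i, so the subshells are 5s, 5p, 5d, 5f, 5g.

5s, 5p, 5d, 5f, 5g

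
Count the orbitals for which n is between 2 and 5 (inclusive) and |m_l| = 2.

12

Count contributing orbitals for each principal shell:
n=3 → 2; n=4 → 4; n=5 → 6.
Total orbitals: 2 + 4 + 6 = 12.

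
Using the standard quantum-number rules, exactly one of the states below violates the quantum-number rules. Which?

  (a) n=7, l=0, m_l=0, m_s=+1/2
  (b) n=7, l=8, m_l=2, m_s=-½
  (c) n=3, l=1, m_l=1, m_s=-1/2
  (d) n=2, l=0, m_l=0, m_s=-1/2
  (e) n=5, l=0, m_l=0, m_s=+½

(b)

(b) has l = 8 ≥ n = 7, violating 0 ≤ l ≤ n−1.
The remaining sets (a), (c), (d), (e) satisfy all four rules.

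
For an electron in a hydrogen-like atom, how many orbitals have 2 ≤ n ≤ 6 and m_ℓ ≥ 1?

35

Count contributing orbitals for each principal shell:
n=2 → 1; n=3 → 3; n=4 → 6; n=5 → 10; n=6 → 15.
Total orbitals: 1 + 3 + 6 + 10 + 15 = 35.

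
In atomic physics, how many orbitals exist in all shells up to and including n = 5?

Total orbitals = 1² + 2² + 3² + 4² + 5² = 55.

55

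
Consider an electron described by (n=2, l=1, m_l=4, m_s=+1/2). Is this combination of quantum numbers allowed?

The magnetic quantum number must satisfy −l ≤ m_l ≤ l. With l = 1, m_l can only be -1, 0, 1, so m_l = 4 is forbidden.

Invalid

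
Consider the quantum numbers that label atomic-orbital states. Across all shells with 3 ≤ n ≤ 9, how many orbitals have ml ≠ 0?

Work shell by shell — for each n, count the (l, ml) pairs that satisfy ml ≠ 0:
n=3 → 6; n=4 → 12; n=5 → 20; n=6 → 30; n=7 → 42; n=8 → 56; n=9 → 72.
Total orbitals: 6 + 12 + 20 + 30 + 42 + 56 + 72 = 238.

238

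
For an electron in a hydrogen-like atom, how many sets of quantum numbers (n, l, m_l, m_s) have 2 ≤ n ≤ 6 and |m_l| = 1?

60

Treat each shell separately and count matching orbitals:
n=2 → 2; n=3 → 4; n=4 → 6; n=5 → 8; n=6 → 10.
Orbitals: 2 + 4 + 6 + 8 + 10 = 30. Including both spin states (m_s = ±1/2) gives 2 × 30 = 60 states.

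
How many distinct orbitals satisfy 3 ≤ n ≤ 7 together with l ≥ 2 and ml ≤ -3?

Count contributing orbitals for each principal shell:
n=4 → 1; n=5 → 3; n=6 → 6; n=7 → 10.
Total orbitals: 1 + 3 + 6 + 10 = 20.

20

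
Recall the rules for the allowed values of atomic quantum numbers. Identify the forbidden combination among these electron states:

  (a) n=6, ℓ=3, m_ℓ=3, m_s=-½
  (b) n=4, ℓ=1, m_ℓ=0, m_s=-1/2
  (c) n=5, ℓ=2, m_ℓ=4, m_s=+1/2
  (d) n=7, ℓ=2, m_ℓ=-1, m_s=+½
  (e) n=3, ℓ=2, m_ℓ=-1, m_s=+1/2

(c) has |m_ℓ| = 4 > ℓ = 2, violating −ℓ ≤ m_ℓ ≤ ℓ.
The remaining sets (a), (b), (d), (e) satisfy all four rules.

(c)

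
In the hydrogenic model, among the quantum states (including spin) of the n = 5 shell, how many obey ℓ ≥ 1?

48

With n = 5 the allowed ℓ are 0, 1, …, 4.
Orbitals with ℓ ≥ 1, by ℓ: ℓ=1 → 3; ℓ=2 → 5; ℓ=3 → 7; ℓ=4 → 9.
Orbitals: 3 + 5 + 7 + 9 = 24. Each orbital carries two spin states, so 24 × 2 = 48 states.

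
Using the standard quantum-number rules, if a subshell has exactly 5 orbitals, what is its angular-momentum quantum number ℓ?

2ℓ+1 = 5 gives ℓ = 2.

ℓ = 2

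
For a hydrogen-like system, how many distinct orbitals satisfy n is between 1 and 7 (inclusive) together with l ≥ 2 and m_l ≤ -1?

50

Treat each shell separately and count matching orbitals:
n=3 → 2; n=4 → 5; n=5 → 9; n=6 → 14; n=7 → 20.
Total orbitals: 2 + 5 + 9 + 14 + 20 = 50.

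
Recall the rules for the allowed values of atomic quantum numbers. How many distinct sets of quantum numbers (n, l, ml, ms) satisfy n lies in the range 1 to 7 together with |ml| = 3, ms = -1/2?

20

Per-shell orbital counts meeting the constraint:
n=4 → 2; n=5 → 4; n=6 → 6; n=7 → 8.
Orbitals: 2 + 4 + 6 + 8 = 20. With ms fixed to -1/2 there is one state per orbital, so 20 states.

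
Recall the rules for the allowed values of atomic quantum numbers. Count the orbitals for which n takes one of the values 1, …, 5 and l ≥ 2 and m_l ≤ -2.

Count contributing orbitals for each principal shell:
n=3 → 1; n=4 → 3; n=5 → 6.
Total orbitals: 1 + 3 + 6 = 10.

10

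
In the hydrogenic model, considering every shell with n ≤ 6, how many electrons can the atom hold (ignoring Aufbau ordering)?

Total orbitals = 1² + 2² + 3² + 4² + 5² + 6² = 91. Doubling for spin gives 182 electrons.

182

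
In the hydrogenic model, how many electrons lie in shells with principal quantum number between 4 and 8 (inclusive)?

Shell n has n² orbitals: 4²=16 + 5²=25 + 6²=36 + 7²=49 + 8²=64 = 190 orbitals.
Two spin states per orbital: 2 × 190 = 380 electrons.

380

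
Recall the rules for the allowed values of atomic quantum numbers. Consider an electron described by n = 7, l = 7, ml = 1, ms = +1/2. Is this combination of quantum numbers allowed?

The orbital quantum number must satisfy 0 ≤ l ≤ n−1. With n = 7 the allowed l values are 0, 1, 2, 3, 4, 5, 6, so l = 7 is out of range.

No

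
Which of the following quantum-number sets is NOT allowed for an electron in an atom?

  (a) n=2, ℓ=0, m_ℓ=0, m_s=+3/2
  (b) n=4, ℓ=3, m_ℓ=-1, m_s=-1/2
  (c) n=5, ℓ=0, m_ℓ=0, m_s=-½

(a) has m_s = +3/2, but an electron's spin must be ±1/2.
The remaining sets (b), (c) satisfy all four rules.

(a)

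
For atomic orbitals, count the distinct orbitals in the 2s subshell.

1

A subshell has 2l+1 orbitals; with l = 0, that's 1.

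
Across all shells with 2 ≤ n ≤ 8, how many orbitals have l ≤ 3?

Treat each shell separately and count matching orbitals:
n=2 → 4; n=3 → 9; n=4 → 16; n=5 → 16; n=6 → 16; n=7 → 16; n=8 → 16.
Total orbitals: 4 + 9 + 16 + 16 + 16 + 16 + 16 = 93.

93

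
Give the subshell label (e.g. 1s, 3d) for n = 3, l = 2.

l = 2 corresponds to the letter 'd', so the subshell is 3d.

3d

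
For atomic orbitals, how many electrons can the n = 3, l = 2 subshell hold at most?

A subshell with l = 2 has 2l+1 = 5 orbitals, each holding 2 electrons (spin ±1/2), so 5 × 2 = 10.

10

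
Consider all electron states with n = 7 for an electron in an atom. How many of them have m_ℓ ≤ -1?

The n = 7 shell has ℓ = 0 through 6; check each.
The (ℓ, m_ℓ) pairs meeting m_ℓ ≤ -1 give: ℓ=1 → 1; ℓ=2 → 2; ℓ=3 → 3; ℓ=4 → 4; ℓ=5 → 5; ℓ=6 → 6.
Orbitals: 1 + 2 + 3 + 4 + 5 + 6 = 21. Each orbital carries two spin states, so 21 × 2 = 42 states.

42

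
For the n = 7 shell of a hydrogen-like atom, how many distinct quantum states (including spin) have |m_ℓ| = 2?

With n = 7 the allowed ℓ are 0, 1, …, 6.
Contributions: ℓ=2 → 2; ℓ=3 → 2; ℓ=4 → 2; ℓ=5 → 2; ℓ=6 → 2.
Orbitals: 2 + 2 + 2 + 2 + 2 = 10. Each orbital carries two spin states, so 10 × 2 = 20 states.

20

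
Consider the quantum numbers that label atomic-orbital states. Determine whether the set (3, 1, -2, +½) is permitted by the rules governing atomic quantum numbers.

The magnetic quantum number must satisfy −l ≤ m_l ≤ l. With l = 1, m_l can only be -1, 0, 1, so m_l = -2 is forbidden.

Invalid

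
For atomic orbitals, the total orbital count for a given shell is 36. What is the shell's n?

n² = 36 ⇒ n = 6.

n = 6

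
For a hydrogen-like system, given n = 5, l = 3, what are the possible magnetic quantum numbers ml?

-3, -2, -1, 0, 1, 2, 3

ml takes every integer from −l to +l. With l = 3 that gives the 7 values -3, -2, -1, 0, 1, 2, 3.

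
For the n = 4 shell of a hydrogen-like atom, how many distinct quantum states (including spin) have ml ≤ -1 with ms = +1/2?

With n = 4 the allowed l are 0, 1, …, 3.
Orbitals with ml ≤ -1, by l: l=1 → 1; l=2 → 2; l=3 → 3.
Orbitals: 1 + 2 + 3 = 6. With ms fixed to a single value there is one state per orbital, giving 6 states.

6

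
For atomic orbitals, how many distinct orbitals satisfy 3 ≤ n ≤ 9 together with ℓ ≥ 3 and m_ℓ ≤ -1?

98

Go shell by shell, enumerating (ℓ, m_ℓ) with ℓ ≥ 3 and m_ℓ ≤ -1:
n=4 → 3; n=5 → 7; n=6 → 12; n=7 → 18; n=8 → 25; n=9 → 33.
Total orbitals: 3 + 7 + 12 + 18 + 25 + 33 = 98.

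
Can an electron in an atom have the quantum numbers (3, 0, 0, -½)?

n = 3 is a positive integer. l = 0 satisfies 0 ≤ l ≤ n−1 = 2. m_l = 0 lies in the range −l … +l (here 0). m_s = -1/2 is one of ±1/2.
All four constraints are satisfied.

Valid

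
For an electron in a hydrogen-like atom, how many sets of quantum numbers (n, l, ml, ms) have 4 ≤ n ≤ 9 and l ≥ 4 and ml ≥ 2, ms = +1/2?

65

Per-shell orbital counts meeting the constraint:
n=5 → 3; n=6 → 7; n=7 → 12; n=8 → 18; n=9 → 25.
Orbitals: 3 + 7 + 12 + 18 + 25 = 65. With ms fixed to +1/2 there is one state per orbital, so 65 states.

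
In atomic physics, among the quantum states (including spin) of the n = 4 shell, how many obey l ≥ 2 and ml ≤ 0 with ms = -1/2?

7

The n = 4 shell has l = 0 through 3; check each.
Per l-value: l=2 → 3; l=3 → 4.
Orbitals: 3 + 4 = 7. With ms fixed to a single value there is one state per orbital, giving 7 states.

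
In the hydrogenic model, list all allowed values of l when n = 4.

0, 1, 2, 3

l is an integer with 0 ≤ l ≤ n−1, so for n = 4: l = 0, 1, 2, 3.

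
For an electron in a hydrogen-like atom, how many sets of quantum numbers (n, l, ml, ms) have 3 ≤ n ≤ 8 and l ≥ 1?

Go shell by shell, enumerating (l, ml) with l ≥ 1:
n=3 → 8; n=4 → 15; n=5 → 24; n=6 → 35; n=7 → 48; n=8 → 63.
Orbitals: 8 + 15 + 24 + 35 + 48 + 63 = 193. Including both spin states (ms = ±1/2) gives 2 × 193 = 386 states.

386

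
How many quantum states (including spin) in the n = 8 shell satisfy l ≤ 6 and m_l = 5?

4

The n = 8 shell has l = 0 through 7; check each.
Per l-value: l=5 → 1; l=6 → 1.
Orbitals: 1 + 1 = 2. Each orbital carries two spin states, so 2 × 2 = 4 states.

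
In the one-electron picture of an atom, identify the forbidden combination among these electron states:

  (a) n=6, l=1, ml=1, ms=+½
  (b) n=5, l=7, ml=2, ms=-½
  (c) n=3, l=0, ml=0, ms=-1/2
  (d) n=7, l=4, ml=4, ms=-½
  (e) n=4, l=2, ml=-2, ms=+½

(b) has l = 7 ≥ n = 5, violating 0 ≤ l ≤ n−1.
The remaining sets (a), (c), (d), (e) satisfy all four rules.

(b)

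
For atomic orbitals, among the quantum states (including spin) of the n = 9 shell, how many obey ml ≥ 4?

30

The n = 9 shell has l = 0 through 8; check each.
Orbitals with ml ≥ 4, by l: l=4 → 1; l=5 → 2; l=6 → 3; l=7 → 4; l=8 → 5.
Orbitals: 1 + 2 + 3 + 4 + 5 = 15. Each orbital carries two spin states, so 15 × 2 = 30 states.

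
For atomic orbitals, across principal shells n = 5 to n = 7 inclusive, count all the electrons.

Shell n has n² orbitals: 5²=25 + 6²=36 + 7²=49 = 110 orbitals.
Two spin states per orbital: 2 × 110 = 220 electrons.

220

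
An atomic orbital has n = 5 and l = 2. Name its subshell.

5d

l = 2 corresponds to the letter 'd', so the subshell is 5d.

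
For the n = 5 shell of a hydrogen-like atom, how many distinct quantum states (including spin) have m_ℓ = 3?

The n = 5 shell has ℓ = 0 through 4; check each.
Contributions: ℓ=3 → 1; ℓ=4 → 1.
Orbitals: 1 + 1 = 2. Each orbital carries two spin states, so 2 × 2 = 4 states.

4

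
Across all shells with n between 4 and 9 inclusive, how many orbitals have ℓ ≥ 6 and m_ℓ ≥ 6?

Per-shell orbital counts meeting the constraint:
n=7 → 1; n=8 → 3; n=9 → 6.
Total orbitals: 1 + 3 + 6 = 10.

10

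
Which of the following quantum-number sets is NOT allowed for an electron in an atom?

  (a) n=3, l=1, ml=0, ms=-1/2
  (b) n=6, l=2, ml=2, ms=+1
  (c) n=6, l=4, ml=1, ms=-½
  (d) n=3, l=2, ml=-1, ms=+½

(b)

(b) has ms = +1, but an electron's spin must be ±1/2.
The remaining sets (a), (c), (d) satisfy all four rules.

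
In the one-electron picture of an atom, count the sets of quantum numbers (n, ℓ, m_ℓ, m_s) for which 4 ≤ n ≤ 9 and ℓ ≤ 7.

508

Treat each shell separately and count matching orbitals:
n=4 → 16; n=5 → 25; n=6 → 36; n=7 → 49; n=8 → 64; n=9 → 64.
Orbitals: 16 + 25 + 36 + 49 + 64 + 64 = 254. Including both spin states (m_s = ±1/2) gives 2 × 254 = 508 states.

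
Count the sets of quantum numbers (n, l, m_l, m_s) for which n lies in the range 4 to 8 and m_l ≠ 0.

Treat each shell separately and count matching orbitals:
n=4 → 12; n=5 → 20; n=6 → 30; n=7 → 42; n=8 → 56.
Orbitals: 12 + 20 + 30 + 42 + 56 = 160. Including both spin states (m_s = ±1/2) gives 2 × 160 = 320 states.

320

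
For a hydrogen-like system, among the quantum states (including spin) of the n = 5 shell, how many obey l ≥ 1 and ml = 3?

4

For n = 5, l ranges over 0 … 4.
The (l, ml) pairs meeting l ≥ 1 and ml = 3 give: l=3 → 1; l=4 → 1.
Orbitals: 1 + 1 = 2. Each orbital carries two spin states, so 2 × 2 = 4 states.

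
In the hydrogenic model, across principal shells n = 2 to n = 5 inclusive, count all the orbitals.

54

Shell n has n² orbitals: 2²=4 + 3²=9 + 4²=16 + 5²=25 = 54 orbitals.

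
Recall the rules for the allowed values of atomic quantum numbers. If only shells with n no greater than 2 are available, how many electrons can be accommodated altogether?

Total orbitals = 1² + 2² = 5. Doubling for spin gives 10 electrons.

10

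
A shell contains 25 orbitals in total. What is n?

n = 5

n² = 25 ⇒ n = 5.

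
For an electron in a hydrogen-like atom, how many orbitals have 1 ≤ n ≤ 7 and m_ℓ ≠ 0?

112

Go shell by shell, enumerating (ℓ, m_ℓ) with m_ℓ ≠ 0:
n=2 → 2; n=3 → 6; n=4 → 12; n=5 → 20; n=6 → 30; n=7 → 42.
Total orbitals: 2 + 6 + 12 + 20 + 30 + 42 = 112.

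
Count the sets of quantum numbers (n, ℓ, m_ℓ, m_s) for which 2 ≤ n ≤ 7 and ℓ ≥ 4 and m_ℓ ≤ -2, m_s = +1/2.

22

For each n in the range, tally the orbitals obeying ℓ ≥ 4 and m_ℓ ≤ -2:
n=5 → 3; n=6 → 7; n=7 → 12.
Orbitals: 3 + 7 + 12 = 22. With m_s fixed to +1/2 there is one state per orbital, so 22 states.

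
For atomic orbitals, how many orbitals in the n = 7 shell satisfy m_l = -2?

Go through l = 0, …, 6 (the values permitted for n = 7).
Contributions: l=2 → 1; l=3 → 1; l=4 → 1; l=5 → 1; l=6 → 1.
Total orbitals: 1 + 1 + 1 + 1 + 1 = 5.

5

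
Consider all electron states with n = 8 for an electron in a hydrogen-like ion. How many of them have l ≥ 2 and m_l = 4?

The (l, m_l) pairs meeting l ≥ 2 and m_l = 4 give: l=4 → 1; l=5 → 1; l=6 → 1; l=7 → 1.
Orbitals: 1 + 1 + 1 + 1 = 4. Each orbital carries two spin states, so 4 × 2 = 8 states.

8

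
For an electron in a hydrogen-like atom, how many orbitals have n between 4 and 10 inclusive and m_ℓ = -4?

21

Work shell by shell — for each n, count the (ℓ, m_ℓ) pairs that satisfy m_ℓ = -4:
n=5 → 1; n=6 → 2; n=7 → 3; n=8 → 4; n=9 → 5; n=10 → 6.
Total orbitals: 1 + 2 + 3 + 4 + 5 + 6 = 21.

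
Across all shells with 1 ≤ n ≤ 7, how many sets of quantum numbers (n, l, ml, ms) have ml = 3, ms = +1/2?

Go shell by shell, enumerating (l, ml) with ml = 3:
n=4 → 1; n=5 → 2; n=6 → 3; n=7 → 4.
Orbitals: 1 + 2 + 3 + 4 = 10. With ms fixed to +1/2 there is one state per orbital, so 10 states.

10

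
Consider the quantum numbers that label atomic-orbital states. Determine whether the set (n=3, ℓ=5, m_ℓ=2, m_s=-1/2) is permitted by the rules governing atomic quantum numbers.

No

The orbital quantum number must satisfy 0 ≤ ℓ ≤ n−1. With n = 3 the allowed ℓ values are 0, 1, 2, so ℓ = 5 is out of range.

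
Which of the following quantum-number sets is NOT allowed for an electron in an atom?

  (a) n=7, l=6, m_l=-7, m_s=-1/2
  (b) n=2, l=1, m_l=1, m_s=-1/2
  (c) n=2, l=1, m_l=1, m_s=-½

(a)

(a) has |m_l| = 7 > l = 6, violating −l ≤ m_l ≤ l.
The remaining sets (b), (c) satisfy all four rules.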